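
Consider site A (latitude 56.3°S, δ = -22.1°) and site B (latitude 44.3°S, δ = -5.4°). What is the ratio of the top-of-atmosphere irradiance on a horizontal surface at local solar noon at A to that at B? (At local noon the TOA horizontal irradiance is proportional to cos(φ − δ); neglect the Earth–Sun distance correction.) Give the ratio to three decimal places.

A: cos θ_z = cos(-56.3° − (-22.1°)) = 0.8271.
B: cos θ_z = cos(-44.3° − (-5.4°)) = 0.7782.
Ratio A/B = 0.8271 / 0.7782 = 1.0628.

1.063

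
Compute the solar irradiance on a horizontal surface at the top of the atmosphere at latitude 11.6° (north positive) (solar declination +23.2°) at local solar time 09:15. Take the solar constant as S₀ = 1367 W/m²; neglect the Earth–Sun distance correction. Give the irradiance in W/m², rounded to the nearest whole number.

Hour angle H = 15° × (9.25 − 12) = -41.25°.
cos θ_z = sin φ sin δ + cos φ cos δ cos H = (0.2011)(0.3939) + (0.9796)(0.9191)(0.7518) = 0.7561.
Top-of-atmosphere irradiance = S₀ cos θ_z = 1367 × 0.7561 = 1033.59 W/m².

1034 W/m²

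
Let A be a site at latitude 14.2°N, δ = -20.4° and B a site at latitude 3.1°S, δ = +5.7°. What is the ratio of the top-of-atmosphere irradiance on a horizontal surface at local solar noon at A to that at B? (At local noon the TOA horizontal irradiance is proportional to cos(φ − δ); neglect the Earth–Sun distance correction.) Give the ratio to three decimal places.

A: cos θ_z = cos(14.2° − (-20.4°)) = 0.8231.
B: cos θ_z = cos(-3.1° − (5.7°)) = 0.9882.
Ratio A/B = 0.8231 / 0.9882 = 0.8329.

0.833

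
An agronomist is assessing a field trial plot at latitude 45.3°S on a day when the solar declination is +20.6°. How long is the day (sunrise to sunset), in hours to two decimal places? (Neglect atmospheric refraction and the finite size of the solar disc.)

9.02 hours

−tan φ tan δ = −(-1.0105)(0.3759) = 0.3798; H_s = arccos(0.3798) = 67.68°.
Day length = 2 H_s / 15° h⁻¹ = 135.36° / 15 = 9.024 h.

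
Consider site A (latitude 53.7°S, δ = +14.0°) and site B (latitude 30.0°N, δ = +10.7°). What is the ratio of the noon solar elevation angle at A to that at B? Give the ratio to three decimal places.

0.315

A: 90° − |-53.7 − (14.0)| = 22.30°.
B: 90° − |30.0 − (10.7)| = 70.70°.
Ratio A/B = 22.3000 / 70.7000 = 0.3154.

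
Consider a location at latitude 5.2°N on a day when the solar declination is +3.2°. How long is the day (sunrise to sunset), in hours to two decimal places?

−tan φ tan δ = −(0.0910)(0.0559) = -0.0051; H_s = arccos(-0.0051) = 90.29°.
Day length = 2 H_s / 15° h⁻¹ = 180.58° / 15 = 12.039 h.

12.04 hours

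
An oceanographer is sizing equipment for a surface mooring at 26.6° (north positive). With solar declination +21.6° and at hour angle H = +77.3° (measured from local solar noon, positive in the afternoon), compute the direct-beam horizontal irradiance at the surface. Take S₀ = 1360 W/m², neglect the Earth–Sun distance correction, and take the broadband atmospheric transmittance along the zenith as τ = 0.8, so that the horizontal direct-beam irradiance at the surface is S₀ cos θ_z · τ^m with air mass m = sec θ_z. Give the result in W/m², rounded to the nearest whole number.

cos θ_z = sin(26.6°) sin(21.6°) + cos(26.6°) cos(21.6°) cos(77.30°) = 0.1648 + 0.1828 = 0.3476.
Air mass m = 1/cos θ_z = 1/0.3476 = 2.877; τ^m = 0.8^2.877 = 0.5262.
Surface direct beam = 1360 × 0.3476 × 0.5262 = 248.75 W/m².

249 W/m²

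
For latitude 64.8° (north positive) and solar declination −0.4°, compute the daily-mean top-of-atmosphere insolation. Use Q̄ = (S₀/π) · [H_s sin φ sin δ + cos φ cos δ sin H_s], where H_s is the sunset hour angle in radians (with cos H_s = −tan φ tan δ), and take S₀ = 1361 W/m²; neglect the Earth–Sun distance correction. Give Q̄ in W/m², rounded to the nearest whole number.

−tan φ tan δ = −(2.1251)(-0.0070) = 0.0149; H_s = arccos(0.0149) = 89.15°. In radians, H_s = 1.5560.
H_s sin φ sin δ = 1.5560 × 0.9048 × -0.0070 = -0.0099.
cos φ cos δ sin H_s = 0.4258 × 1.0000 × 0.9999 = 0.4258.
Q̄ = (1361/π) × (-0.0099 + 0.4258) = 433.22 × 0.4159 = 180.18 W/m².

180 W/m²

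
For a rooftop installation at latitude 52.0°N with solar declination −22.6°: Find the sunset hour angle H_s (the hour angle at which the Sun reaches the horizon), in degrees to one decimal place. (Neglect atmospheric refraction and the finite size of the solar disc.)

57.8°

cos H_s = −tan(52.0°) · tan(-22.6°) = 0.5328, so H_s = arccos(0.5328) = 57.81°.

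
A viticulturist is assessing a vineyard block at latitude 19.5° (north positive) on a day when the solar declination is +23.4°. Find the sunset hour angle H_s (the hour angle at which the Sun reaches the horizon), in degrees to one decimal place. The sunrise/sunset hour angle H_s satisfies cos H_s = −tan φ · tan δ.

98.8°

The sunset hour angle satisfies cos H_s = −tan φ tan δ = -0.1532, giving H_s = 98.81°.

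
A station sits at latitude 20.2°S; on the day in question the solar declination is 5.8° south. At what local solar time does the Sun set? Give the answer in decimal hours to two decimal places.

−tan φ tan δ = −(-0.3679)(-0.1016) = -0.0374; H_s = arccos(-0.0374) = 92.14°.
Sunset is at 12 + H_s/15 = 12 + 6.143 = 18.143 h local solar time.

18.14 h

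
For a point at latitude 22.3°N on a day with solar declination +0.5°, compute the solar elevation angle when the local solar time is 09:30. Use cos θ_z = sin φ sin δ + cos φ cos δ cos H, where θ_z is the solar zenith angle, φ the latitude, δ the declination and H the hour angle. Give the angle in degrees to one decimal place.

Hour angle H = 15° × (9.5 − 12) = -37.50°.
cos θ_z = sin(22.3°) sin(0.5°) + cos(22.3°) cos(0.5°) cos(-37.50°) = 0.0033 + 0.7340 = 0.7373.
θ_z = arccos(0.7373) = 42.50°, so the elevation is 90° − 42.50° = 47.50°.

47.5°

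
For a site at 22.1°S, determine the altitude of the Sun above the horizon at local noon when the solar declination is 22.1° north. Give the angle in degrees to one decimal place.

45.8°

At local solar noon the hour angle is zero, so the elevation is 90° − |φ − δ| = 90° − |-22.1° − (22.1°)| = 90° − 44.2° = 45.8°.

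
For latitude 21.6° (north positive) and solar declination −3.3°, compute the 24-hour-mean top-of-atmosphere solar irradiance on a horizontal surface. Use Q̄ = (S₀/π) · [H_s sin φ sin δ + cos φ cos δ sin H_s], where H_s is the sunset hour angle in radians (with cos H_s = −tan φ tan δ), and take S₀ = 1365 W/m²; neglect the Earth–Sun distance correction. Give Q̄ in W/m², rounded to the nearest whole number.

cos H_s = −tan(21.6°) · tan(-3.3°) = 0.0228, so H_s = arccos(0.0228) = 88.69°. In radians, H_s = 1.5479.
H_s sin φ sin δ = 1.5479 × 0.3681 × -0.0576 = -0.0328.
cos φ cos δ sin H_s = 0.9298 × 0.9983 × 0.9997 = 0.9279.
Q̄ = (1365/π) × (-0.0328 + 0.9279) = 434.49 × 0.8951 = 388.91 W/m².

389 W/m²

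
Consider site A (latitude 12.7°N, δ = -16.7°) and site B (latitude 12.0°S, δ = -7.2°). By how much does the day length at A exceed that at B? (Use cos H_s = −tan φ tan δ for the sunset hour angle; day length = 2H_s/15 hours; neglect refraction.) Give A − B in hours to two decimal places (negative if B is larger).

A: H_s = arccos(−tan 12.7° · tan -16.7°) = 86.12°, so 2H_s/15 = 11.4827 h.
B: H_s = arccos(−tan -12.0° · tan -7.2°) = 91.54°, so 2H_s/15 = 12.2053 h.
A − B = 11.4827 − 12.2053 = -0.7226 h.

-0.72 h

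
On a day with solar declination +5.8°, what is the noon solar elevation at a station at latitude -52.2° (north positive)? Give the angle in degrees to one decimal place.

32.0°

At local solar noon the hour angle is zero, so the elevation is 90° − |φ − δ| = 90° − |-52.2° − (5.8°)| = 90° − 58.0° = 32.0°.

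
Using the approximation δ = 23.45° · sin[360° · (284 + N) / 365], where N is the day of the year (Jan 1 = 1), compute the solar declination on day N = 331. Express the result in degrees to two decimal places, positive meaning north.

-21.52°

360 × (284 + 331) / 365 = 606.575°; sin(606.575°) = -0.9176.
δ = 23.45 × -0.9176 = -21.518° ≈ -21.52°.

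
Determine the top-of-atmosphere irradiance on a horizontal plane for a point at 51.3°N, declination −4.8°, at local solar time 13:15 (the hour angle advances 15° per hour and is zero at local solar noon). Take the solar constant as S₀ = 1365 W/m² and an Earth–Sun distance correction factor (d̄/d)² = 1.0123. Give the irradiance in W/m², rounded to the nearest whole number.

Hour angle H = 15° × (13.25 − 12) = 18.75°.
cos θ_z = sin(51.3°) sin(-4.8°) + cos(51.3°) cos(-4.8°) cos(18.75°) = -0.0653 + 0.5900 = 0.5247.
Top-of-atmosphere irradiance = S₀ (d̄/d)² cos θ_z = 1365 × 1.0123 × 0.5247 = 725.02 W/m².

725 W/m²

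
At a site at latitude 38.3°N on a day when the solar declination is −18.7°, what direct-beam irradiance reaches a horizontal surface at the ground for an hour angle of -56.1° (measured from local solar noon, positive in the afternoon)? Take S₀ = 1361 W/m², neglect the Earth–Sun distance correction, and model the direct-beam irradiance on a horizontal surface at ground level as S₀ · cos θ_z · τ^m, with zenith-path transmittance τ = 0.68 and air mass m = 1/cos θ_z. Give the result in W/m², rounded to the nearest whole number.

49 W/m²

cos θ_z = sin(38.3°) sin(-18.7°) + cos(38.3°) cos(-18.7°) cos(-56.10°) = -0.1987 + 0.4146 = 0.2159.
Air mass m = 1/cos θ_z = 1/0.2159 = 4.632; τ^m = 0.68^4.632 = 0.1676.
Surface direct beam = 1361 × 0.2159 × 0.1676 = 49.25 W/m².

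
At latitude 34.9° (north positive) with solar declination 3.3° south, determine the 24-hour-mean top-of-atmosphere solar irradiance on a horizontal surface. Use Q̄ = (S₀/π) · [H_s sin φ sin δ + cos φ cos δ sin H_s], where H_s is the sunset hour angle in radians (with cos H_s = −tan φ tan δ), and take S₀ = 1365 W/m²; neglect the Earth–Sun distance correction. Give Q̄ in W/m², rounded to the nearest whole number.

334 W/m²

−tan φ tan δ = −(0.6976)(-0.0577) = 0.0403; H_s = arccos(0.0403) = 87.69°. In radians, H_s = 1.5305.
H_s sin φ sin δ = 1.5305 × 0.5721 × -0.0576 = -0.0504.
cos φ cos δ sin H_s = 0.8202 × 0.9983 × 0.9992 = 0.8182.
Q̄ = (1365/π) × (-0.0504 + 0.8182) = 434.49 × 0.7678 = 333.60 W/m².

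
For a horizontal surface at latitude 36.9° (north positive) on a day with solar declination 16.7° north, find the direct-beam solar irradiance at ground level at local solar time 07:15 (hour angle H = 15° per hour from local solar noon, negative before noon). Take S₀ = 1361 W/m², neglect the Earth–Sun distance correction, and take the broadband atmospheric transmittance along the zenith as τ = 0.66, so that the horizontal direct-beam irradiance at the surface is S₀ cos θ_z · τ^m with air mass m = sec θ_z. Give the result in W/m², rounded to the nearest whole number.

211 W/m²

Hour angle H = 15° × (7.25 − 12) = -71.25°.
cos θ_z = sin(36.9°) sin(16.7°) + cos(36.9°) cos(16.7°) cos(-71.25°) = 0.1725 + 0.2462 = 0.4187.
Air mass m = 1/cos θ_z = 1/0.4187 = 2.388; τ^m = 0.66^2.388 = 0.3707.
Surface direct beam = 1361 × 0.4187 × 0.3707 = 211.24 W/m².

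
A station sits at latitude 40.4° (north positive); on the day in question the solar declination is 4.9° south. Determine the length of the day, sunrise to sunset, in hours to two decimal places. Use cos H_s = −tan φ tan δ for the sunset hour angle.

cos H_s = −tan(40.4°) · tan(-4.9°) = 0.0730, so H_s = arccos(0.0730) = 85.81°.
Day length = 2 H_s / 15° h⁻¹ = 171.62° / 15 = 11.441 h.

11.44 hours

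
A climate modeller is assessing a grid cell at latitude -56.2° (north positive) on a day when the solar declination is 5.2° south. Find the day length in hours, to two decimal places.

13.04 hours

−tan φ tan δ = −(-1.4938)(-0.0910) = -0.1359; H_s = arccos(-0.1359) = 97.81°.
Day length = 2 H_s / 15° h⁻¹ = 195.62° / 15 = 13.041 h.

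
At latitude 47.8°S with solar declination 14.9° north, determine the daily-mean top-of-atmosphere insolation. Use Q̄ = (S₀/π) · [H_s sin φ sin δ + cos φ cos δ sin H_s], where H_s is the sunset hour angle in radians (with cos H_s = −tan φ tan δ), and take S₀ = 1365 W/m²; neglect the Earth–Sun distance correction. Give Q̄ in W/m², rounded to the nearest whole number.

cos H_s = −tan(-47.8°) · tan(14.9°) = 0.2934, so H_s = arccos(0.2934) = 72.94°. In radians, H_s = 1.2730.
H_s sin φ sin δ = 1.2730 × -0.7408 × 0.2571 = -0.2425.
cos φ cos δ sin H_s = 0.6717 × 0.9664 × 0.9560 = 0.6206.
Q̄ = (1365/π) × (-0.2425 + 0.6206) = 434.49 × 0.3781 = 164.28 W/m².

164 W/m²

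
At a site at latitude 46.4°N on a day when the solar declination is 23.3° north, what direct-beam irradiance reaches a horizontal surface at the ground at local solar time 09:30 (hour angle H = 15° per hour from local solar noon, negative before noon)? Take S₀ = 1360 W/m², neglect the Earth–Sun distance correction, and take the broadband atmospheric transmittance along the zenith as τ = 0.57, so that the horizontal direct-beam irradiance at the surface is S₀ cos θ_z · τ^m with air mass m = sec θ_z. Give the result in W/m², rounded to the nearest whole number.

526 W/m²

Hour angle H = 15° × (9.5 − 12) = -37.50°.
With φ = 46.4°, δ = 23.3°, H = -37.50°: sin φ sin δ = 0.2864, cos φ cos δ cos H = 0.5025, so cos θ_z = 0.7889.
Air mass m = 1/cos θ_z = 1/0.7889 = 1.268; τ^m = 0.57^1.268 = 0.4903.
Surface direct beam = 1360 × 0.7889 × 0.4903 = 526.04 W/m².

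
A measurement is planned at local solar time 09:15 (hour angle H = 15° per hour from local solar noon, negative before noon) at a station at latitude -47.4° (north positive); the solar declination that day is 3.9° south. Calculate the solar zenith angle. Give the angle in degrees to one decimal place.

Hour angle H = 15° × (9.25 − 12) = -41.25°.
With φ = -47.4°, δ = -3.9°, H = -41.25°: sin φ sin δ = 0.0501, cos φ cos δ cos H = 0.5077, so cos θ_z = 0.5578.
θ_z = arccos(0.5578) = 56.10°.

56.1°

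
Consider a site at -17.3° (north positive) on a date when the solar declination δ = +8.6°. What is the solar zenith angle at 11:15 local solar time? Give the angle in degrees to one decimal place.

28.2°

Hour angle H = 15° × (11.25 − 12) = -11.25°.
With φ = -17.3°, δ = 8.6°, H = -11.25°: sin φ sin δ = -0.0445, cos φ cos δ cos H = 0.9259, so cos θ_z = 0.8814.
θ_z = arccos(0.8814) = 28.19°.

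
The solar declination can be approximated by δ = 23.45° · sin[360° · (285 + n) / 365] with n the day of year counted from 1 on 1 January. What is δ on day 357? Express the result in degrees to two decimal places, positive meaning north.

-23.41°

360 × (285 + 357) / 365 = 633.205°; sin(633.205°) = -0.9984.
δ = 23.45 × -0.9984 = -23.412° ≈ -23.41°.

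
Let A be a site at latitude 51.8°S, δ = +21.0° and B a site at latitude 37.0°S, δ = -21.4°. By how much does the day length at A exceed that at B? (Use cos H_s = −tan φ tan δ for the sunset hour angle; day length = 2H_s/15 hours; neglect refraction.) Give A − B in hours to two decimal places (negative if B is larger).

A: H_s = arccos(−tan -51.8° · tan 21.0°) = 60.80°, so 2H_s/15 = 8.1067 h.
B: H_s = arccos(−tan -37.0° · tan -21.4°) = 107.18°, so 2H_s/15 = 14.2907 h.
A − B = 8.1067 − 14.2907 = -6.1840 h.

-6.18 h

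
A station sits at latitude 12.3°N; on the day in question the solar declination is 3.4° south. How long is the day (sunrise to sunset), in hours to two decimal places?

cos H_s = −tan(12.3°) · tan(-3.4°) = 0.0130, so H_s = arccos(0.0130) = 89.26°.
Day length = 2 H_s / 15° h⁻¹ = 178.52° / 15 = 11.901 h.

11.90 hours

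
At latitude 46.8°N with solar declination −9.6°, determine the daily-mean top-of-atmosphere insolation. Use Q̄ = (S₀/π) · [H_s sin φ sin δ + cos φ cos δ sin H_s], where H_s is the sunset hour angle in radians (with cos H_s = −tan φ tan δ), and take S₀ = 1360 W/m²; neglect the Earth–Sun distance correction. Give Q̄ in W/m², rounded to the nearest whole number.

cos H_s = −tan(46.8°) · tan(-9.6°) = 0.1801, so H_s = arccos(0.1801) = 79.62°. In radians, H_s = 1.3896.
H_s sin φ sin δ = 1.3896 × 0.7290 × -0.1668 = -0.1690.
cos φ cos δ sin H_s = 0.6845 × 0.9860 × 0.9836 = 0.6638.
Q̄ = (1360/π) × (-0.1690 + 0.6638) = 432.90 × 0.4948 = 214.20 W/m².

214 W/m²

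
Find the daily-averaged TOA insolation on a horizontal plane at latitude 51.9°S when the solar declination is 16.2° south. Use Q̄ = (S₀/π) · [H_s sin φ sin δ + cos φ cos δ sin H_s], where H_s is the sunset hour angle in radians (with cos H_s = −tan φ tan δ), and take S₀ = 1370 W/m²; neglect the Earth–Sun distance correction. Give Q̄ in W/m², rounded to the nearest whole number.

−tan φ tan δ = −(-1.2753)(-0.2905) = -0.3705; H_s = arccos(-0.3705) = 111.75°. In radians, H_s = 1.9504.
H_s sin φ sin δ = 1.9504 × -0.7869 × -0.2790 = 0.4282.
cos φ cos δ sin H_s = 0.6170 × 0.9603 × 0.9288 = 0.5503.
Q̄ = (1370/π) × (0.4282 + 0.5503) = 436.08 × 0.9785 = 426.70 W/m².

427 W/m²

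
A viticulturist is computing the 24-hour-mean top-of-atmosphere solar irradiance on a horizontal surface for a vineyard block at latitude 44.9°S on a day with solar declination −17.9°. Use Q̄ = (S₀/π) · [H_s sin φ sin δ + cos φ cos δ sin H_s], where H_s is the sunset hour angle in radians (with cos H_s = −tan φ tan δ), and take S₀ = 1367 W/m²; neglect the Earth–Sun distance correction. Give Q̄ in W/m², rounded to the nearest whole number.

457 W/m²

The sunset hour angle satisfies cos H_s = −tan φ tan δ = -0.3219, giving H_s = 108.78°. In radians, H_s = 1.8986.
H_s sin φ sin δ = 1.8986 × -0.7059 × -0.3074 = 0.4120.
cos φ cos δ sin H_s = 0.7083 × 0.9516 × 0.9468 = 0.6382.
Q̄ = (1367/π) × (0.4120 + 0.6382) = 435.13 × 1.0502 = 456.97 W/m².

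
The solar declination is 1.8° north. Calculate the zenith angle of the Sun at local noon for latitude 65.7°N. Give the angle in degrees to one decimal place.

63.9°

At local solar noon the hour angle is zero, so the zenith angle is |φ − δ| = |65.7° − (1.8°)| = 63.9°.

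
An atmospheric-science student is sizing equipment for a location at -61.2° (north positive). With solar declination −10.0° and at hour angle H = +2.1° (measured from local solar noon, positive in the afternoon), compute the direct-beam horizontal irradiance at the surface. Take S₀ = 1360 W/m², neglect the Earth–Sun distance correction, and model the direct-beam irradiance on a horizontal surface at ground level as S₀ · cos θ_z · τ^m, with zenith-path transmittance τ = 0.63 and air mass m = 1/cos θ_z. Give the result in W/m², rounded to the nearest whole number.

407 W/m²

cos θ_z = sin(-61.2°) sin(-10.0°) + cos(-61.2°) cos(-10.0°) cos(2.10°) = 0.1522 + 0.4741 = 0.6263.
Air mass m = 1/cos θ_z = 1/0.6263 = 1.597; τ^m = 0.63^1.597 = 0.4781.
Surface direct beam = 1360 × 0.6263 × 0.4781 = 407.23 W/m².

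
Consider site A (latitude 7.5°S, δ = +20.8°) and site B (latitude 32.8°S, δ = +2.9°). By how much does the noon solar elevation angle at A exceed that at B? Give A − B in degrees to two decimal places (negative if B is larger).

A: 90° − |-7.5 − (20.8)| = 61.70°.
B: 90° − |-32.8 − (2.9)| = 54.30°.
A − B = 61.70 − 54.30 = 7.40°.

+7.40°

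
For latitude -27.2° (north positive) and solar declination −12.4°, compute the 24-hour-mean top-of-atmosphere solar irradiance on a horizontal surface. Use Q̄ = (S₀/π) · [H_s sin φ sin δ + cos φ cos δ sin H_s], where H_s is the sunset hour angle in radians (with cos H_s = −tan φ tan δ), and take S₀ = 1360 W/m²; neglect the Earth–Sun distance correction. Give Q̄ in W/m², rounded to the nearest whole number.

445 W/m²

cos H_s = −tan(-27.2°) · tan(-12.4°) = -0.1130, so H_s = arccos(-0.1130) = 96.49°. In radians, H_s = 1.6841.
H_s sin φ sin δ = 1.6841 × -0.4571 × -0.2147 = 0.1653.
cos φ cos δ sin H_s = 0.8894 × 0.9767 × 0.9936 = 0.8631.
Q̄ = (1360/π) × (0.1653 + 0.8631) = 432.90 × 1.0284 = 445.19 W/m².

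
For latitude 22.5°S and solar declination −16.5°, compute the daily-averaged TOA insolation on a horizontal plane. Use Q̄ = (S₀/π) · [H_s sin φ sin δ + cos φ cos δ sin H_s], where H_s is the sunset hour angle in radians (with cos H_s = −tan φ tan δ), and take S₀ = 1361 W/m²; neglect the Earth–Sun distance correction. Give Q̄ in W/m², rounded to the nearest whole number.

cos H_s = −tan(-22.5°) · tan(-16.5°) = -0.1227, so H_s = arccos(-0.1227) = 97.05°. In radians, H_s = 1.6938.
H_s sin φ sin δ = 1.6938 × -0.3827 × -0.2840 = 0.1841.
cos φ cos δ sin H_s = 0.9239 × 0.9588 × 0.9924 = 0.8791.
Q̄ = (1361/π) × (0.1841 + 0.8791) = 433.22 × 1.0632 = 460.60 W/m².

461 W/m²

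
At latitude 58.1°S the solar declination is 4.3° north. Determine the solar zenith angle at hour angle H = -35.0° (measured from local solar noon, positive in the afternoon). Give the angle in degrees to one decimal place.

cos θ_z = sin(-58.1°) sin(4.3°) + cos(-58.1°) cos(4.3°) cos(-35.00°) = -0.0637 + 0.4317 = 0.3680.
θ_z = arccos(0.3680) = 68.41°.

68.4°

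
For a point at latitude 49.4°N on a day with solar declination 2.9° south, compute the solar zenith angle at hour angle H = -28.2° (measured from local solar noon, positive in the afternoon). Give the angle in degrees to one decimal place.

57.7°

With φ = 49.4°, δ = -2.9°, H = -28.20°: sin φ sin δ = -0.0384, cos φ cos δ cos H = 0.5728, so cos θ_z = 0.5344.
θ_z = arccos(0.5344) = 57.70°.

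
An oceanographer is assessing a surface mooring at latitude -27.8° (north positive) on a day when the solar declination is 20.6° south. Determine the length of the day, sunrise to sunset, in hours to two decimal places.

13.52 hours

−tan φ tan δ = −(-0.5272)(-0.3759) = -0.1982; H_s = arccos(-0.1982) = 101.43°.
Day length = 2 H_s / 15° h⁻¹ = 202.86° / 15 = 13.524 h.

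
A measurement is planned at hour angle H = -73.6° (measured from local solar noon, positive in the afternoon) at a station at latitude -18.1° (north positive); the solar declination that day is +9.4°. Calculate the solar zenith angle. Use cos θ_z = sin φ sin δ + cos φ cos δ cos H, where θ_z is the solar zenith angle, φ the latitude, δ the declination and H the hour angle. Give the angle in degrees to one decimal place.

With φ = -18.1°, δ = 9.4°, H = -73.60°: sin φ sin δ = -0.0507, cos φ cos δ cos H = 0.2648, so cos θ_z = 0.2141.
θ_z = arccos(0.2141) = 77.64°.

77.6°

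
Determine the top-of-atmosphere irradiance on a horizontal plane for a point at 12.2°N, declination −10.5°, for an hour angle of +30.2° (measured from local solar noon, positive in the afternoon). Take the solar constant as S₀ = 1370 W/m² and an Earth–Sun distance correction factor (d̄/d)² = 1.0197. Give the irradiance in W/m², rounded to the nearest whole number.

1107 W/m²

cos θ_z = sin φ sin δ + cos φ cos δ cos H = (0.2113)(-0.1822) + (0.9774)(0.9833)(0.8643) = 0.7922.
Top-of-atmosphere irradiance = S₀ (d̄/d)² cos θ_z = 1370 × 1.0197 × 0.7922 = 1106.69 W/m².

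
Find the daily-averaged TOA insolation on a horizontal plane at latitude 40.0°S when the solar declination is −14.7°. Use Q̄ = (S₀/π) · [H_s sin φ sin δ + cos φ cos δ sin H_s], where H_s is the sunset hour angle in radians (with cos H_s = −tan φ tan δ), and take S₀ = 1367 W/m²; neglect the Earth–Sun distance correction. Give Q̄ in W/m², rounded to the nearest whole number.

442 W/m²

The sunset hour angle satisfies cos H_s = −tan φ tan δ = -0.2201, giving H_s = 102.71°. In radians, H_s = 1.7926.
H_s sin φ sin δ = 1.7926 × -0.6428 × -0.2538 = 0.2924.
cos φ cos δ sin H_s = 0.7660 × 0.9673 × 0.9755 = 0.7228.
Q̄ = (1367/π) × (0.2924 + 0.7228) = 435.13 × 1.0152 = 441.74 W/m².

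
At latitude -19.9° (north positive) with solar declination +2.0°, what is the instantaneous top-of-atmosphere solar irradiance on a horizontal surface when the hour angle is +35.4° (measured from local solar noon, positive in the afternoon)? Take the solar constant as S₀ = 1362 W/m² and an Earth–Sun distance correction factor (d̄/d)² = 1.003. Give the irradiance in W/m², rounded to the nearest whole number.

1030 W/m²

With φ = -19.9°, δ = 2.0°, H = 35.40°: sin φ sin δ = -0.0119, cos φ cos δ cos H = 0.7660, so cos θ_z = 0.7541.
Top-of-atmosphere irradiance = S₀ (d̄/d)² cos θ_z = 1362 × 1.003 × 0.7541 = 1030.17 W/m².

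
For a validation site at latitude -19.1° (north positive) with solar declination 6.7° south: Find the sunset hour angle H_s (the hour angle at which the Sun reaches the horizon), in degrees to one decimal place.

92.3°

−tan φ tan δ = −(-0.3463)(-0.1175) = -0.0407; H_s = arccos(-0.0407) = 92.33°.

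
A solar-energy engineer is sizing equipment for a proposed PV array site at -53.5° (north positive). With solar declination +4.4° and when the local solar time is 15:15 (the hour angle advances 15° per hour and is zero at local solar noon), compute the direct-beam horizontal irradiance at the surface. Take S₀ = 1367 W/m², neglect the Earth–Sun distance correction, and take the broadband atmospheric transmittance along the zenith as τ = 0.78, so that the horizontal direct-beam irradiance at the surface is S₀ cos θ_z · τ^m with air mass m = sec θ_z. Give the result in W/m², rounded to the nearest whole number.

212 W/m²

Hour angle H = 15° × (15.25 − 12) = 48.75°.
cos θ_z = sin(-53.5°) sin(4.4°) + cos(-53.5°) cos(4.4°) cos(48.75°) = -0.0617 + 0.3910 = 0.3293.
Air mass m = 1/cos θ_z = 1/0.3293 = 3.037; τ^m = 0.78^3.037 = 0.4702.
Surface direct beam = 1367 × 0.3293 × 0.4702 = 211.66 W/m².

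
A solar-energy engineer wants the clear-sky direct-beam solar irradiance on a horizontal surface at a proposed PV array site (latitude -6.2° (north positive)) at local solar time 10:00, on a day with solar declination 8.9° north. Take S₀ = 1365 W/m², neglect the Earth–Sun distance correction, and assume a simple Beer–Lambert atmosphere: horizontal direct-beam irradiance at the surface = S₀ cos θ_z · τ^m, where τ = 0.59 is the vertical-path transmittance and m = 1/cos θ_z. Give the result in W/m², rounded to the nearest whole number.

605 W/m²

Hour angle H = 15° × (10 − 12) = -30.00°.
cos θ_z = sin φ sin δ + cos φ cos δ cos H = (-0.1080)(0.1547) + (0.9942)(0.9880)(0.8660) = 0.8339.
Air mass m = 1/cos θ_z = 1/0.8339 = 1.199; τ^m = 0.59^1.199 = 0.5312.
Surface direct beam = 1365 × 0.8339 × 0.5312 = 604.65 W/m².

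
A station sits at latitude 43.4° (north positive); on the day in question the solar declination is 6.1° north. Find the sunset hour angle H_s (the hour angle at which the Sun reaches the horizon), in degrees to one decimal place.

−tan φ tan δ = −(0.9457)(0.1069) = -0.1011; H_s = arccos(-0.1011) = 95.80°.

95.8°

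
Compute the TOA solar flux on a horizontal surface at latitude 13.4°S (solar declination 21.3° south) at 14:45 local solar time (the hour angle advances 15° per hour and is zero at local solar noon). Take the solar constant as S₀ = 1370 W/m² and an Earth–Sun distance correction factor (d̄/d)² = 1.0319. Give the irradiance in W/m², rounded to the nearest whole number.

1082 W/m²

Hour angle H = 15° × (14.75 − 12) = 41.25°.
cos θ_z = sin φ sin δ + cos φ cos δ cos H = (-0.2317)(-0.3633) + (0.9728)(0.9317)(0.7518) = 0.7656.
Top-of-atmosphere irradiance = S₀ (d̄/d)² cos θ_z = 1370 × 1.0319 × 0.7656 = 1082.33 W/m².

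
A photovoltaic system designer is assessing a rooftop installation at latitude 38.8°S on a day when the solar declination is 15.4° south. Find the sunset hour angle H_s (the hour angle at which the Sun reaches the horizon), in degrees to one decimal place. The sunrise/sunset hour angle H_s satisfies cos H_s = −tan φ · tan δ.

The sunset hour angle satisfies cos H_s = −tan φ tan δ = -0.2215, giving H_s = 102.80°.

102.8°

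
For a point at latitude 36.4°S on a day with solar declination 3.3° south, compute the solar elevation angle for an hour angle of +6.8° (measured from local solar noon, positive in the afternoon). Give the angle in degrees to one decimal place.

56.3°

cos θ_z = sin(-36.4°) sin(-3.3°) + cos(-36.4°) cos(-3.3°) cos(6.80°) = 0.0342 + 0.7979 = 0.8321.
θ_z = arccos(0.8321) = 33.68°, so the elevation is 90° − 33.68° = 56.32°.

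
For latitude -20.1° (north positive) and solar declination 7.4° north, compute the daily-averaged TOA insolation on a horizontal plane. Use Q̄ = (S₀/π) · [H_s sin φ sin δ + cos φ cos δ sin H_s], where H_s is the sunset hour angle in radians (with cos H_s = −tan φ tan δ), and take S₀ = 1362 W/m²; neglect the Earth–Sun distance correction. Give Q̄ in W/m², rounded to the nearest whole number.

374 W/m²

The sunset hour angle satisfies cos H_s = −tan φ tan δ = 0.0475, giving H_s = 87.28°. In radians, H_s = 1.5233.
H_s sin φ sin δ = 1.5233 × -0.3437 × 0.1288 = -0.0674.
cos φ cos δ sin H_s = 0.9391 × 0.9917 × 0.9989 = 0.9303.
Q̄ = (1362/π) × (-0.0674 + 0.9303) = 433.54 × 0.8629 = 374.10 W/m².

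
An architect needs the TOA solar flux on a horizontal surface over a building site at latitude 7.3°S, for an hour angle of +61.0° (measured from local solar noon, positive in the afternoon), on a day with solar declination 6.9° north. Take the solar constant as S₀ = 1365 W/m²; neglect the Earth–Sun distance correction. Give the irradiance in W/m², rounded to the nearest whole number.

631 W/m²

cos θ_z = sin φ sin δ + cos φ cos δ cos H = (-0.1271)(0.1201) + (0.9919)(0.9928)(0.4848) = 0.4621.
Top-of-atmosphere irradiance = S₀ cos θ_z = 1365 × 0.4621 = 630.77 W/m².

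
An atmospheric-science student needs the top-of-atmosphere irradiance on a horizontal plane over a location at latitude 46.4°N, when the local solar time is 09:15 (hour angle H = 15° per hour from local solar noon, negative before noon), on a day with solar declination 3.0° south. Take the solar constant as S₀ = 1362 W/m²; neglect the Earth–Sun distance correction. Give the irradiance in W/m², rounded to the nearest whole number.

654 W/m²

Hour angle H = 15° × (9.25 − 12) = -41.25°.
With φ = 46.4°, δ = -3.0°, H = -41.25°: sin φ sin δ = -0.0379, cos φ cos δ cos H = 0.5178, so cos θ_z = 0.4799.
Top-of-atmosphere irradiance = S₀ cos θ_z = 1362 × 0.4799 = 653.62 W/m².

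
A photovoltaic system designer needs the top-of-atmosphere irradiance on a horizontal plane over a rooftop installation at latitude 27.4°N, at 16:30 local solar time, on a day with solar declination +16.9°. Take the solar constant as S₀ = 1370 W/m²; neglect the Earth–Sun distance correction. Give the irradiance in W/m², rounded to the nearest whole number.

629 W/m²

Hour angle H = 15° × (16.5 − 12) = 67.50°.
With φ = 27.4°, δ = 16.9°, H = 67.50°: sin φ sin δ = 0.1338, cos φ cos δ cos H = 0.3251, so cos θ_z = 0.4589.
Top-of-atmosphere irradiance = S₀ cos θ_z = 1370 × 0.4589 = 628.69 W/m².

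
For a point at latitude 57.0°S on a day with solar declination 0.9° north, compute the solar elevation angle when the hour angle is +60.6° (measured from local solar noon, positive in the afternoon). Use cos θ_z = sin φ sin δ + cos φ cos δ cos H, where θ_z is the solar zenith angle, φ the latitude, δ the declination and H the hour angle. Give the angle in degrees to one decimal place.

14.7°

With φ = -57.0°, δ = 0.9°, H = 60.60°: sin φ sin δ = -0.0132, cos φ cos δ cos H = 0.2673, so cos θ_z = 0.2541.
θ_z = arccos(0.2541) = 75.28°, so the elevation is 90° − 75.28° = 14.72°.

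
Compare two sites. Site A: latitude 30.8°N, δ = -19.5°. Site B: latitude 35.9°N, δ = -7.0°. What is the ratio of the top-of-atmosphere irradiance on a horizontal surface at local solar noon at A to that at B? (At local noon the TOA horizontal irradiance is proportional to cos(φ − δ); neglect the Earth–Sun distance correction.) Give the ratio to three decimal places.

0.872

A: cos θ_z = cos(30.8° − (-19.5°)) = 0.6388.
B: cos θ_z = cos(35.9° − (-7.0°)) = 0.7325.
Ratio A/B = 0.6388 / 0.7325 = 0.8721.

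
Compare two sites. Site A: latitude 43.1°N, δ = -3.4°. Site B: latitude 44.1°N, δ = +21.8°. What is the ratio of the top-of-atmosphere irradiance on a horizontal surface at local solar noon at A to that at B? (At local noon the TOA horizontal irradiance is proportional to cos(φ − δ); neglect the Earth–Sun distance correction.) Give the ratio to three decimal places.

0.744

A: cos θ_z = cos(43.1° − (-3.4°)) = 0.6884.
B: cos θ_z = cos(44.1° − (21.8°)) = 0.9252.
Ratio A/B = 0.6884 / 0.9252 = 0.7441.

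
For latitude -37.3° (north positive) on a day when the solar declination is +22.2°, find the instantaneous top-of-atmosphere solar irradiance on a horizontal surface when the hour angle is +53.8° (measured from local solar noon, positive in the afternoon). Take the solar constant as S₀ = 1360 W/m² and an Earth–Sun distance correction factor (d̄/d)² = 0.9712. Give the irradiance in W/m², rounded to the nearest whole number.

With φ = -37.3°, δ = 22.2°, H = 53.80°: sin φ sin δ = -0.2290, cos φ cos δ cos H = 0.4350, so cos θ_z = 0.2060.
Top-of-atmosphere irradiance = S₀ (d̄/d)² cos θ_z = 1360 × 0.9712 × 0.2060 = 272.09 W/m².

272 W/m²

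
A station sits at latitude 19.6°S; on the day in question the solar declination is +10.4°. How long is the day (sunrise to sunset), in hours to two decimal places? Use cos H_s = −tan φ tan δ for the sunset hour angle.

−tan φ tan δ = −(-0.3561)(0.1835) = 0.0653; H_s = arccos(0.0653) = 86.26°.
Day length = 2 H_s / 15° h⁻¹ = 172.52° / 15 = 11.501 h.

11.50 hours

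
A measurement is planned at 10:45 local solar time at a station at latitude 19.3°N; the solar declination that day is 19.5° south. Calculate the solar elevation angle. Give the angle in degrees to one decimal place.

Hour angle H = 15° × (10.75 − 12) = -18.75°.
With φ = 19.3°, δ = -19.5°, H = -18.75°: sin φ sin δ = -0.1103, cos φ cos δ cos H = 0.8425, so cos θ_z = 0.7322.
θ_z = arccos(0.7322) = 42.93°, so the elevation is 90° − 42.93° = 47.07°.

47.1°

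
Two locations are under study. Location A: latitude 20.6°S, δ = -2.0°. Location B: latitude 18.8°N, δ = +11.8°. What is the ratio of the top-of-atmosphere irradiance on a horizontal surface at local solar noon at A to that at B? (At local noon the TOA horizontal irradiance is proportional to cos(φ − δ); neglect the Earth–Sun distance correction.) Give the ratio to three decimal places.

0.955

A: cos θ_z = cos(-20.6° − (-2.0°)) = 0.9478.
B: cos θ_z = cos(18.8° − (11.8°)) = 0.9925.
Ratio A/B = 0.9478 / 0.9925 = 0.9550.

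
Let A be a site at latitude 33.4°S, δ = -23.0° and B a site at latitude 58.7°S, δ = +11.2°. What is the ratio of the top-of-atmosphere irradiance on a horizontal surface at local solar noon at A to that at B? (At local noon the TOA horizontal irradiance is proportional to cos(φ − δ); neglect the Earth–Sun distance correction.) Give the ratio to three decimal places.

2.862

A: cos θ_z = cos(-33.4° − (-23.0°)) = 0.9836.
B: cos θ_z = cos(-58.7° − (11.2°)) = 0.3437.
Ratio A/B = 0.9836 / 0.3437 = 2.8618.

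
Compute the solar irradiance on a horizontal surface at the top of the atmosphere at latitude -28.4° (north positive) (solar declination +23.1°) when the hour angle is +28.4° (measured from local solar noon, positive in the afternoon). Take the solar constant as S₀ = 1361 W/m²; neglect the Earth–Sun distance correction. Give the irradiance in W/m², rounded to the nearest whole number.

715 W/m²

With φ = -28.4°, δ = 23.1°, H = 28.40°: sin φ sin δ = -0.1866, cos φ cos δ cos H = 0.7117, so cos θ_z = 0.5251.
Top-of-atmosphere irradiance = S₀ cos θ_z = 1361 × 0.5251 = 714.66 W/m².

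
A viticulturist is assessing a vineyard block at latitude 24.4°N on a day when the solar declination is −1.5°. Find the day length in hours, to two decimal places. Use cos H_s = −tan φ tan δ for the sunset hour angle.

11.91 hours

cos H_s = −tan(24.4°) · tan(-1.5°) = 0.0119, so H_s = arccos(0.0119) = 89.32°.
Day length = 2 H_s / 15° h⁻¹ = 178.64° / 15 = 11.909 h.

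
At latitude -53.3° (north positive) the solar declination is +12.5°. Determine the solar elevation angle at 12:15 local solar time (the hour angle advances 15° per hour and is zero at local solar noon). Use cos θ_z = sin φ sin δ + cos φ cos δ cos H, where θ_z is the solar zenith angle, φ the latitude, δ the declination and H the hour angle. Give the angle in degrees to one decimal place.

24.1°

Hour angle H = 15° × (12.25 − 12) = 3.75°.
cos θ_z = sin(-53.3°) sin(12.5°) + cos(-53.3°) cos(12.5°) cos(3.75°) = -0.1735 + 0.5822 = 0.4087.
θ_z = arccos(0.4087) = 65.88°, so the elevation is 90° − 65.88° = 24.12°.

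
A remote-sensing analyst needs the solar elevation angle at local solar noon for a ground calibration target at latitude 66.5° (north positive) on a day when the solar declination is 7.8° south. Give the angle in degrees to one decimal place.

At local solar noon the hour angle is zero, so the elevation is 90° − |φ − δ| = 90° − |66.5° − (-7.8°)| = 90° − 74.3° = 15.7°.

15.7°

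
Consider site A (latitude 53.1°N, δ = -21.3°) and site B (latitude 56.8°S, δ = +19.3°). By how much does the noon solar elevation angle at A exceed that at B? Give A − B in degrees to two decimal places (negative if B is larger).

A: 90° − |53.1 − (-21.3)| = 15.60°.
B: 90° − |-56.8 − (19.3)| = 13.90°.
A − B = 15.60 − 13.90 = 1.70°.

+1.70°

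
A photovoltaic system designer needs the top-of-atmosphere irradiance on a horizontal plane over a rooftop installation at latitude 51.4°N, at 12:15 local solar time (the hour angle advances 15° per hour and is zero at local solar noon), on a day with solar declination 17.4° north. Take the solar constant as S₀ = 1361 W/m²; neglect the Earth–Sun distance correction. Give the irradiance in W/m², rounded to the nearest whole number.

1127 W/m²

Hour angle H = 15° × (12.25 − 12) = 3.75°.
cos θ_z = sin(51.4°) sin(17.4°) + cos(51.4°) cos(17.4°) cos(3.75°) = 0.2337 + 0.5941 = 0.8278.
Top-of-atmosphere irradiance = S₀ cos θ_z = 1361 × 0.8278 = 1126.64 W/m².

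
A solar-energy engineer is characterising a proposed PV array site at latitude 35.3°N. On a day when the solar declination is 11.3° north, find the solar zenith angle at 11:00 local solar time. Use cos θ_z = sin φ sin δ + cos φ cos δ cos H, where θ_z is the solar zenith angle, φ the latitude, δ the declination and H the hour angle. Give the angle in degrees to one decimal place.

Hour angle H = 15° × (11 − 12) = -15.00°.
With φ = 35.3°, δ = 11.3°, H = -15.00°: sin φ sin δ = 0.1132, cos φ cos δ cos H = 0.7730, so cos θ_z = 0.8862.
θ_z = arccos(0.8862) = 27.60°.

27.6°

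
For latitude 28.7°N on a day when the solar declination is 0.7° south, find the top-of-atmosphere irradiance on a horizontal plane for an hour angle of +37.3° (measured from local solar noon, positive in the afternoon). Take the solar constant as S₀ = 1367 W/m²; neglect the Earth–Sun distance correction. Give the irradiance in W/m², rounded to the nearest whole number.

946 W/m²

cos θ_z = sin φ sin δ + cos φ cos δ cos H = (0.4802)(-0.0122) + (0.8771)(0.9999)(0.7955) = 0.6918.
Top-of-atmosphere irradiance = S₀ cos θ_z = 1367 × 0.6918 = 945.69 W/m².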